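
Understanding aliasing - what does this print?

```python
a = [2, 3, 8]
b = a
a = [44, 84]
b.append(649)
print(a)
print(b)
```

Key concept: rebinding vs mutation: a is rebound to a new list, b still points at the original.
Step by step:
`a = [2, 3, 8]` → a = [2, 3, 8]
`b = a` → b = [2, 3, 8] (same object as a)
`a = [44, 84]` → a = [44, 84]
`b.append(649)` → b = [2, 3, 8, 649]
`print(a)` → prints [44, 84]
`print(b)` → prints [2, 3, 8, 649]

Answer:
[44, 84]
[2, 3, 8, 649]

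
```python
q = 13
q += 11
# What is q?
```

Trace:
`q = 13` → q = 13
`q += 11` → q = 24
So q = 24

Answer: 24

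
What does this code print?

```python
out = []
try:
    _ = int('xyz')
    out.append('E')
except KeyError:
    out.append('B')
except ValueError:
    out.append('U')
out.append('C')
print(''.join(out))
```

Execution trace: 'U' (except ValueError) → 'C' (after the try/except). Output: UC

Answer: UC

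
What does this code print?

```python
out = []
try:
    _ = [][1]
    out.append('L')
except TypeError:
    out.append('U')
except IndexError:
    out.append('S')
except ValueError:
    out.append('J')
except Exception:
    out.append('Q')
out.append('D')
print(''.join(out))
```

Execution trace: 'S' (except IndexError) → 'D' (after the try/except). Output: SD

Answer: SD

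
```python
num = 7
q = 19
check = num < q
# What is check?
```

Trace:
`num = 7` → num = 7
`q = 19` → q = 19
`check = num < q` → check = True
So check = True

Answer: True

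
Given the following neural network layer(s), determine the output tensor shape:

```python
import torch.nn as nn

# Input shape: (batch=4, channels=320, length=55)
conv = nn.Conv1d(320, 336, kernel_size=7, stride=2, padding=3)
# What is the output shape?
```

Input: (4, 320, 55) -> Output: (4, 336, 28)

Answer: (4, 336, 28)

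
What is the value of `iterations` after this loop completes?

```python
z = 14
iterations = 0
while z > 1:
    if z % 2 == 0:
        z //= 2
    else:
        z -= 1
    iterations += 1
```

Steps to reduce 14 to 1
`iterations` takes the values: 0 → 1 → 2 → 3 → 4 → 5

Answer: 5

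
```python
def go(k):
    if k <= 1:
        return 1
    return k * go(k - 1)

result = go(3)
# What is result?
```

go(3) = 3 * 2 * 1 = 6

Answer: 6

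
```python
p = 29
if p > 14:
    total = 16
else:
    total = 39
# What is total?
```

Trace:
`p = 29` → p = 29
`if p > 14: ...` → p > 14 is True → total = 16
So total = 16

Answer: 16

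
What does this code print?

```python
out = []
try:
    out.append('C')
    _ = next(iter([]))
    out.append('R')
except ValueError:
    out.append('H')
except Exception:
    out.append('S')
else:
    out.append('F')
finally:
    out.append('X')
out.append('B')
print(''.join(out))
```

Execution trace: 'C' (try body) → 'S' (except Exception) → 'X' (finally) → 'B' (after the try/except). Output: CSXB

Answer: CSXB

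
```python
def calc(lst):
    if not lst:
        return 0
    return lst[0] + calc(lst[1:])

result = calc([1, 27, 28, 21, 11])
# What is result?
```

1 + 27 + 28 + 21 + 11 + 0 = 88

Answer: 88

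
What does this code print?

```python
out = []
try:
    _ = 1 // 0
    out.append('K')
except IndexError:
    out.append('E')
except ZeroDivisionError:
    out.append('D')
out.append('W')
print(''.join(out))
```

Execution trace: 'D' (except ZeroDivisionError) → 'W' (after the try/except). Output: DW

Answer: DW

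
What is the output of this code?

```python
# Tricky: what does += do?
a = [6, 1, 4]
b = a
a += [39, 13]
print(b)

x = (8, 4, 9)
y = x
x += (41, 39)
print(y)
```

Key concept: += behavior differs for mutable vs immutable.
Step by step:
`a = [6, 1, 4]` → a = [6, 1, 4]
`b = a` → b = [6, 1, 4] (same object as a)
`a += [39, 13]` → a = [6, 1, 4, 39, 13] (same object as b); b = [6, 1, 4, 39, 13] (same object as a)
`print(b)` → prints [6, 1, 4, 39, 13]
`x = (8, 4, 9)` → x = (8, 4, 9)
`y = x` → y = (8, 4, 9)
`x += (41, 39)` → x = (8, 4, 9, 41, 39)
`print(y)` → prints (8, 4, 9)

Answer:
[6, 1, 4, 39, 13]
(8, 4, 9)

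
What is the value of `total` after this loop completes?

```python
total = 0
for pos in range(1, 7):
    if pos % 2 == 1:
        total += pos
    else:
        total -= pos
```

Add odd, subtract even
`total` takes the values: 0 → 1 → -1 → 2 → -2 → 3 → -3

Answer: -3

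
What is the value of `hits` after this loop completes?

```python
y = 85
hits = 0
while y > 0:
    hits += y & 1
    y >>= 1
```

Count set bits in 85 (binary: 0b1010101)
`hits` takes the values: 0 → 1 → 2 → 3 → 4

Answer: 4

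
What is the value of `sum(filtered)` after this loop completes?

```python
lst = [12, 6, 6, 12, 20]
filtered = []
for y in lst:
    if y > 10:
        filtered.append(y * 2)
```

Sum of doubled values > 10
`filtered` takes the values: [] → [24] → [24, 24] → [24, 24, 40]
So `sum(filtered)` = 88

Answer: 88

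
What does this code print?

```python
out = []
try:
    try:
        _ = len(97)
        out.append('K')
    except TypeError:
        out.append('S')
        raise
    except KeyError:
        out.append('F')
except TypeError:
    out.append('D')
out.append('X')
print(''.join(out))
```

Execution trace: 'S' (inner except TypeError) → 'D' (outer except TypeError) → 'X' (after the try/except). Output: SDX

Answer: SDX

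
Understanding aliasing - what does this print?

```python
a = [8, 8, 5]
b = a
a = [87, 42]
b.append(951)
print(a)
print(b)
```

Key concept: rebinding vs mutation: a is rebound to a new list, b still points at the original.
Step by step:
`a = [8, 8, 5]` → a = [8, 8, 5]
`b = a` → b = [8, 8, 5] (same object as a)
`a = [87, 42]` → a = [87, 42]
`b.append(951)` → b = [8, 8, 5, 951]
`print(a)` → prints [87, 42]
`print(b)` → prints [8, 8, 5, 951]

Answer:
[87, 42]
[8, 8, 5, 951]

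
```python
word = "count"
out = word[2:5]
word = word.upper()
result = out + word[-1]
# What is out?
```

Trace:
`word = "count"` → word = 'count'
`out = word[2:5]` → out = 'unt'
`word = word.upper()` → word = 'COUNT'
`result = out + word[-1]` → result = 'untT'
So out = 'unt'

Answer: 'unt'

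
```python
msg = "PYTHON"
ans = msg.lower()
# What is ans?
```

Trace:
`msg = "PYTHON"` → msg = 'PYTHON'
`ans = msg.lower()` → ans = 'python'
So ans = 'python'

Answer: 'python'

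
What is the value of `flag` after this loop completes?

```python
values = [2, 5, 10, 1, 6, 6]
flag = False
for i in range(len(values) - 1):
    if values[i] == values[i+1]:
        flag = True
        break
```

Check consecutive duplicates in [2, 5, 10, 1, 6, 6]
`flag` takes the values: False → True

Answer: True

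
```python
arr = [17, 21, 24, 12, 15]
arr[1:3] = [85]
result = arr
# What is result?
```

Trace:
`arr = [17, 21, 24, 12, 15]` → arr = [17, 21, 24, 12, 15]
`arr[1:3] = [85]` → arr = [17, 85, 12, 15]
`result = arr` → result = [17, 85, 12, 15]
So result = [17, 85, 12, 15]

Answer: [17, 85, 12, 15]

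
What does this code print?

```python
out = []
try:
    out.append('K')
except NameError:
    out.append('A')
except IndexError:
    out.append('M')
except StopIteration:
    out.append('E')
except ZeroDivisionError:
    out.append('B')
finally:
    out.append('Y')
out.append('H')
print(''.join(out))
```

Execution trace: 'K' (try body, no exception) → 'Y' (finally) → 'H' (after the try/except). Output: KYH

Answer: KYH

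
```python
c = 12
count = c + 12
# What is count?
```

Trace:
`c = 12` → c = 12
`count = c + 12` → count = 24
So count = 24

Answer: 24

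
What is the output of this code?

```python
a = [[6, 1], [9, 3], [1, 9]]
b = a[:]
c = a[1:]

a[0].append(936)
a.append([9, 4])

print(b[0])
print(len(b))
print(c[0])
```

Key concept: slice with nested mutation.
Step by step:
`a = [[6, 1], [9, 3], [1, 9]]` → a = [[6, 1], [9, 3], [1, 9]]
`b = a[:]` → b = [[6, 1], [9, 3], [1, 9]]
`c = a[1:]` → c = [[9, 3], [1, 9]]
`a[0].append(936)` → a = [[6, 1, 936], [9, 3], [1, 9]]; b = [[6, 1, 936], [9, 3], [1, 9]]
`a.append([9, 4])` → a = [[6, 1, 936], [9, 3], [1, 9], [9, 4]]
`print(b[0])` → prints [6, 1, 936]
`print(len(b))` → prints 3
`print(c[0])` → prints [9, 3]

Answer:
[6, 1, 936]
3
[9, 3]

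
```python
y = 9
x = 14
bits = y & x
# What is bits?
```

Trace:
`y = 9` → y = 9
`x = 14` → x = 14
`bits = y & x` → bits = 8
So bits = 8

Answer: 8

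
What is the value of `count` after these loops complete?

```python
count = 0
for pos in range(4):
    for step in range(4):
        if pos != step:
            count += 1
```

4² - 4 (exclude diagonal)
`count` takes the values: 0 → 1 → 2 → 3 → 4 → 5 → 6 → 7 → 8 → 9 → 10 → 11 → 12

Answer: 12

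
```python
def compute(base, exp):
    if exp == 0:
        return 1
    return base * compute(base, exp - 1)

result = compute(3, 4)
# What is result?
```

compute(3, 4) = 3 * 3 * 3 * 3 = 81

Answer: 81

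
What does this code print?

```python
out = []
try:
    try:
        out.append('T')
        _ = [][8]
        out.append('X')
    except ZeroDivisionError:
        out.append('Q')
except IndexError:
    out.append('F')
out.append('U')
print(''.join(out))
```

Execution trace: 'T' (try body) → 'F' (outer except IndexError) → 'U' (after the try/except). Output: TFU

Answer: TFU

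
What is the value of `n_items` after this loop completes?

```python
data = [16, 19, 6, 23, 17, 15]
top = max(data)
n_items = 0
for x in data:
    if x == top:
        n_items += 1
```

Count of max value 23 in [16, 19, 6, 23, 17, 15]
`n_items` takes the values: 0 → 1

Answer: 1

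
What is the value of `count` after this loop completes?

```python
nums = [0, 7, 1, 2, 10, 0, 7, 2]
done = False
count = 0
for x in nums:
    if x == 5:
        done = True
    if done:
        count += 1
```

Count elements after first 5 in [0, 7, 1, 2, 10, 0, 7, 2]
`count` takes the values: 0

Answer: 0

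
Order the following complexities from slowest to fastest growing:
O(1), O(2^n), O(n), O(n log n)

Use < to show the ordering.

Ordered by growth rate: O(1) < O(n) < O(n log n) < O(2^n)

Answer: O(1) < O(n) < O(n log n) < O(2^n)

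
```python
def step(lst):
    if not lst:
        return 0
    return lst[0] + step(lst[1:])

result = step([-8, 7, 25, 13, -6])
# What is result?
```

(-8) + 7 + 25 + 13 + (-6) + 0 = 31

Answer: 31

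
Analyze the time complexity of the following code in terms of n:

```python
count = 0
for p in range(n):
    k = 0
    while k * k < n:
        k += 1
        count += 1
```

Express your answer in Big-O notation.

Each loop level contributes: n × √n. Multiplying the contributions gives O(n√n).

Answer: O(n√n)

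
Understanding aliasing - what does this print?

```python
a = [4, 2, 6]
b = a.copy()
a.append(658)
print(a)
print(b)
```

Key concept: list.copy() creates independent copy.
Step by step:
`a = [4, 2, 6]` → a = [4, 2, 6]
`b = a.copy()` → b = [4, 2, 6]
`a.append(658)` → a = [4, 2, 6, 658]
`print(a)` → prints [4, 2, 6, 658]
`print(b)` → prints [4, 2, 6]

Answer:
[4, 2, 6, 658]
[4, 2, 6]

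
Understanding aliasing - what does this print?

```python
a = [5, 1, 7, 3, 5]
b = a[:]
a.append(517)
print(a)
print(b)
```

Key concept: slice [:] creates copy.
Step by step:
`a = [5, 1, 7, 3, 5]` → a = [5, 1, 7, 3, 5]
`b = a[:]` → b = [5, 1, 7, 3, 5]
`a.append(517)` → a = [5, 1, 7, 3, 5, 517]
`print(a)` → prints [5, 1, 7, 3, 5, 517]
`print(b)` → prints [5, 1, 7, 3, 5]

Answer:
[5, 1, 7, 3, 5, 517]
[5, 1, 7, 3, 5]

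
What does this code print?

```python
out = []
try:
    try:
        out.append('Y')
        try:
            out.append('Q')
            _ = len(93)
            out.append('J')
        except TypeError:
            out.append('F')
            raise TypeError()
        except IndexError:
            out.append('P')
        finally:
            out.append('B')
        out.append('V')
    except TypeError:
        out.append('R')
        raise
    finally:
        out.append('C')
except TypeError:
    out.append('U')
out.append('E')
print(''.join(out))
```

Execution trace: 'Y' (try body) → 'Q' (inner try body) → 'F' (inner except TypeError) → 'B' (inner finally) → 'R' (except TypeError) → 'C' (finally) → 'U' (outer except TypeError) → 'E' (after the try/except). Output: YQFBRCUE

Answer: YQFBRCUE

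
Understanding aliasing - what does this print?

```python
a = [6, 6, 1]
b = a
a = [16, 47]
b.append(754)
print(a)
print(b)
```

Key concept: rebinding vs mutation: a is rebound to a new list, b still points at the original.
Step by step:
`a = [6, 6, 1]` → a = [6, 6, 1]
`b = a` → b = [6, 6, 1] (same object as a)
`a = [16, 47]` → a = [16, 47]
`b.append(754)` → b = [6, 6, 1, 754]
`print(a)` → prints [16, 47]
`print(b)` → prints [6, 6, 1, 754]

Answer:
[16, 47]
[6, 6, 1, 754]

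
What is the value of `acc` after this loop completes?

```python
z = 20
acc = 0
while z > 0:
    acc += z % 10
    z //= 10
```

Sum digits of 20
`acc` takes the values: 0 → 2

Answer: 2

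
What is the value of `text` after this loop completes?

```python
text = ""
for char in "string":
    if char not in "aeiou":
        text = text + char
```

Remove vowels from 'string'
`text` takes the values: "" → "s" → "st" → "str" → "strn" → "strng"

Answer: "strng"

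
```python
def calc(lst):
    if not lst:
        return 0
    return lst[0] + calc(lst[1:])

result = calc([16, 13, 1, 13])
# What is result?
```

16 + 13 + 1 + 13 + 0 = 43

Answer: 43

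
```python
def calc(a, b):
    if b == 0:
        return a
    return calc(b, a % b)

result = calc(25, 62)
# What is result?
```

calc(25, 62) -> calc(62, 25) -> calc(25, 12) -> calc(12, 1) -> calc(1, 0) -> 1

Answer: 1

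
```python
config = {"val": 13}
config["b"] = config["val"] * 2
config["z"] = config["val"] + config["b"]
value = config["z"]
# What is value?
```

Trace:
`config = {"val": 13}` → config = {'val': 13}
`config["b"] = config["val"] * 2` → config = {'val': 13, 'b': 26}
`config["z"] = config["val"] + config["b"]` → config = {'val': 13, 'b': 26, 'z': 39}
`value = config["z"]` → value = 39
So value = 39

Answer: 39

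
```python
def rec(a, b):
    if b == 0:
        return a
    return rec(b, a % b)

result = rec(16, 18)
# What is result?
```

rec(16, 18) -> rec(18, 16) -> rec(16, 2) -> rec(2, 0) -> 2

Answer: 2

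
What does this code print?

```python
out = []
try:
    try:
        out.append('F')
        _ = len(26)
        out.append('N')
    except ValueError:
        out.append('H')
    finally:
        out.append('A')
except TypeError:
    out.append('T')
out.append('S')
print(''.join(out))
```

Execution trace: 'F' (try body) → 'A' (finally) → 'T' (outer except TypeError) → 'S' (after the try/except). Output: FATS

Answer: FATS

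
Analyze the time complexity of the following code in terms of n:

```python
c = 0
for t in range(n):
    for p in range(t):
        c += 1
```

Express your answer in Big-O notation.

Each loop level contributes: n × n. Multiplying the contributions gives O(n^2).

Answer: O(n^2)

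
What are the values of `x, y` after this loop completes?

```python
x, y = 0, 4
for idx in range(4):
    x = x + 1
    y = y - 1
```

x goes 0→4, y goes 4→0
`x, y` takes the values: (0, 4) → (1, 4) → (1, 3) → (2, 3) → (2, 2) → (3, 2) → (3, 1) → (4, 1) → (4, 0)

Answer: 4, 0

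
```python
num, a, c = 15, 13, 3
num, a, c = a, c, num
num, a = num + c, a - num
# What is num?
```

Trace:
`num, a, c = 15, 13, 3` → num = 15; a = 13; c = 3
`num, a, c = a, c, num` → num = 13; a = 3; c = 15
`num, a = num + c, a - num` → num = 28; a = -10
So num = 28

Answer: 28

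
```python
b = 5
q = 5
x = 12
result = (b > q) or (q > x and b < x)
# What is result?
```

Trace:
`b = 5` → b = 5
`q = 5` → q = 5
`x = 12` → x = 12
`result = (b > q) or (q > x and b < x)` → result = False
So result = False

Answer: False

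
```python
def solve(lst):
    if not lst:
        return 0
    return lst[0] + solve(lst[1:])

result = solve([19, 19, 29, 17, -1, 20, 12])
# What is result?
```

19 + 19 + 29 + 17 + (-1) + 20 + 12 + 0 = 115

Answer: 115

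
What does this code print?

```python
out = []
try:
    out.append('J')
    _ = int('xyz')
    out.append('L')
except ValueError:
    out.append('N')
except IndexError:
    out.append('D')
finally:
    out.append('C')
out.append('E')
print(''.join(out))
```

Execution trace: 'J' (try body) → 'N' (except ValueError) → 'C' (finally) → 'E' (after the try/except). Output: JNCE

Answer: JNCE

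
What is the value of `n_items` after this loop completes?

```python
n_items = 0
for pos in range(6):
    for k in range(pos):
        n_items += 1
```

Triangle number: 0+1+2+...+5
`n_items` takes the values: 0 → 1 → 2 → 3 → 4 → 5 → 6 → 7 → 8 → 9 → 10 → 11 → 12 → 13 → 14 → 15

Answer: 15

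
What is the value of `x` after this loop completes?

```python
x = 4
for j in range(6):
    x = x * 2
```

Multiply by 2, 6 times: 4 * 2^6 = 256
`x` takes the values: 4 → 8 → 16 → 32 → 64 → 128 → 256

Answer: 256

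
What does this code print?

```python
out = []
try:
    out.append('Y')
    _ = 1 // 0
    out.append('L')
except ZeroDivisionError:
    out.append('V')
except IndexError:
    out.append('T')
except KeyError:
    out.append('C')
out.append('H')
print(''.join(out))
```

Execution trace: 'Y' (try body) → 'V' (except ZeroDivisionError) → 'H' (after the try/except). Output: YVH

Answer: YVH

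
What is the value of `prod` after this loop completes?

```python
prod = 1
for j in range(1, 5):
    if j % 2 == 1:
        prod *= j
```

Product of odd numbers 1 to 4
`prod` takes the values: 1 → 3

Answer: 3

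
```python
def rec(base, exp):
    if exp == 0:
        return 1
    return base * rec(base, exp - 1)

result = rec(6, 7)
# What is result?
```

rec(6, 7) = 6 * 6 * 6 * 6 * 6 * 6 * 6 = 279936

Answer: 279936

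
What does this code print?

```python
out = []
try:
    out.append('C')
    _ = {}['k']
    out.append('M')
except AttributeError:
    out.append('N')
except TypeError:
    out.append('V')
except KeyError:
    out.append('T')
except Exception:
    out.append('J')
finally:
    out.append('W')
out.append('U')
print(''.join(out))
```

Execution trace: 'C' (try body) → 'T' (except KeyError) → 'W' (finally) → 'U' (after the try/except). Output: CTWU

Answer: CTWU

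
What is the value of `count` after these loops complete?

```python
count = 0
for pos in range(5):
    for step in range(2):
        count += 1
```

5 * 2 = 10
`count` takes the values: 0 → 1 → 2 → 3 → 4 → 5 → 6 → 7 → 8 → 9 → 10

Answer: 10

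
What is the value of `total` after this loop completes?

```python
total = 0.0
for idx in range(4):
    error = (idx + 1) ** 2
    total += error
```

Sum of squared losses 1² + 2² + ... + 4²
`total` takes the values: 0.0 → 1.0 → 5.0 → 14.0 → 30.0

Answer: 30.0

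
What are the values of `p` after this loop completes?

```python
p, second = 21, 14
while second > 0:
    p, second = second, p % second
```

GCD of 21 and 14
`p` takes the values: 21 → 14 → 7

Answer: 7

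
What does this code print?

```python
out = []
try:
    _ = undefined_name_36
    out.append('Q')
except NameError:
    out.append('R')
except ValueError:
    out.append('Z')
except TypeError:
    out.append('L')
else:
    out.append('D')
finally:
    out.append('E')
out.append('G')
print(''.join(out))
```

Execution trace: 'R' (except NameError) → 'E' (finally) → 'G' (after the try/except). Output: REG

Answer: REG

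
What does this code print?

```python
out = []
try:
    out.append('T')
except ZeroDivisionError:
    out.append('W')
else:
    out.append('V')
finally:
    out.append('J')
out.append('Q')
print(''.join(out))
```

Execution trace: 'T' (try body, no exception) → 'V' (else) → 'J' (finally) → 'Q' (after the try/except). Output: TVJQ

Answer: TVJQ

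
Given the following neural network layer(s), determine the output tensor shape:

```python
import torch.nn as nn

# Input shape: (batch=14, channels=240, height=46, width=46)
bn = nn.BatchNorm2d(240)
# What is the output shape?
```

Input: (14, 240, 46, 46) -> Output: (14, 240, 46, 46)

Answer: (14, 240, 46, 46)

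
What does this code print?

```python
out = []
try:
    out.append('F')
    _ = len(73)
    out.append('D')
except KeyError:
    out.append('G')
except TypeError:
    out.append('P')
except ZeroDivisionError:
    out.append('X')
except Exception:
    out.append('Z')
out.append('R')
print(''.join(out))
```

Execution trace: 'F' (try body) → 'P' (except TypeError) → 'R' (after the try/except). Output: FPR

Answer: FPR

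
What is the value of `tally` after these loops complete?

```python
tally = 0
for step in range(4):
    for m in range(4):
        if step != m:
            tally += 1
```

4² - 4 (exclude diagonal)
`tally` takes the values: 0 → 1 → 2 → 3 → 4 → 5 → 6 → 7 → 8 → 9 → 10 → 11 → 12

Answer: 12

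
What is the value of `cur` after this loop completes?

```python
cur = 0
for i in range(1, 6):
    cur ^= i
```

XOR of 1 to 5
`cur` takes the values: 0 → 1 → 3 → 0 → 4 → 1

Answer: 1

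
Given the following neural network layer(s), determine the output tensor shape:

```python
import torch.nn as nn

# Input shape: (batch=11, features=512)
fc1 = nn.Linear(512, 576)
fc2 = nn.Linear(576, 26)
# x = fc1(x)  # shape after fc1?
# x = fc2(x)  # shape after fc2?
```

Input: (11, 512) -> after fc1: (11, 576) -> Output: (11, 26)

Answer: (11, 26)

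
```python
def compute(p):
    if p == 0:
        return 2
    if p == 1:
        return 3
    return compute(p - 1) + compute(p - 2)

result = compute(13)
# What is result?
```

Build up from base cases: compute(0)=2, compute(1)=3, compute(2)=5, compute(3)=8, compute(4)=13, compute(5)=21, compute(6)=34, ..., compute(13)=987

Answer: 987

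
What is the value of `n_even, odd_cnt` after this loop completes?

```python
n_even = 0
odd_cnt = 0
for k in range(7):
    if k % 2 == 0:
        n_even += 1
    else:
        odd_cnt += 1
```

Count evens and odds in range(7)
`n_even, odd_cnt` takes the values: (0, 0) → (1, 0) → (1, 1) → (2, 1) → (2, 2) → (3, 2) → (3, 3) → (4, 3)

Answer: 4, 3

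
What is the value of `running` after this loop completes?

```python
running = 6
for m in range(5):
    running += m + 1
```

Start at 6, add 1 to 5 = 21
`running` takes the values: 6 → 7 → 9 → 12 → 16 → 21

Answer: 21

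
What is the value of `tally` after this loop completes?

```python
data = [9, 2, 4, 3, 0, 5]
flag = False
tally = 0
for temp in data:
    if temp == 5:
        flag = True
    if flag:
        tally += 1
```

Count elements after first 5 in [9, 2, 4, 3, 0, 5]
`tally` takes the values: 0 → 1

Answer: 1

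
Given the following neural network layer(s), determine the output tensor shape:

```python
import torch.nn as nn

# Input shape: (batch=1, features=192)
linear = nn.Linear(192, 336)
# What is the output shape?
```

Input: (1, 192) -> Output: (1, 336)

Answer: (1, 336)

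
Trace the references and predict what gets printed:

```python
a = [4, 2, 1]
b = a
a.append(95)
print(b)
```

Key concept: basic list aliasing.
Step by step:
`a = [4, 2, 1]` → a = [4, 2, 1]
`b = a` → b = [4, 2, 1] (same object as a)
`a.append(95)` → a = [4, 2, 1, 95] (same object as b); b = [4, 2, 1, 95] (same object as a)
`print(b)` → prints [4, 2, 1, 95]

Answer: [4, 2, 1, 95]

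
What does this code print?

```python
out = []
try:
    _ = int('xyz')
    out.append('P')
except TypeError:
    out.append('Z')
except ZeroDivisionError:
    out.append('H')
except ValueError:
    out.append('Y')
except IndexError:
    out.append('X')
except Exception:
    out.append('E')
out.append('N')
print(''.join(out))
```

Execution trace: 'Y' (except ValueError) → 'N' (after the try/except). Output: YN

Answer: YN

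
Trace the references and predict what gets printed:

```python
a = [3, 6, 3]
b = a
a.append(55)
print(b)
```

Key concept: basic list aliasing.
Step by step:
`a = [3, 6, 3]` → a = [3, 6, 3]
`b = a` → b = [3, 6, 3] (same object as a)
`a.append(55)` → a = [3, 6, 3, 55] (same object as b); b = [3, 6, 3, 55] (same object as a)
`print(b)` → prints [3, 6, 3, 55]

Answer: [3, 6, 3, 55]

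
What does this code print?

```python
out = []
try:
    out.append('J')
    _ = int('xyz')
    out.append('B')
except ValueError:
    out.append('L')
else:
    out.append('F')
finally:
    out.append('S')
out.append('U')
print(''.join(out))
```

Execution trace: 'J' (try body) → 'L' (except ValueError) → 'S' (finally) → 'U' (after the try/except). Output: JLSU

Answer: JLSU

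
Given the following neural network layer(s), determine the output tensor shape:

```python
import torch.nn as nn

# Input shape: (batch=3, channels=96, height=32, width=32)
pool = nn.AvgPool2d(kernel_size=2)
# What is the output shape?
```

Input: (3, 96, 32, 32) -> Output: (3, 96, 16, 16)

Answer: (3, 96, 16, 16)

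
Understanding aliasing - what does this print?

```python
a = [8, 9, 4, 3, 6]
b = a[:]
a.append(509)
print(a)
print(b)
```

Key concept: slice [:] creates copy.
Step by step:
`a = [8, 9, 4, 3, 6]` → a = [8, 9, 4, 3, 6]
`b = a[:]` → b = [8, 9, 4, 3, 6]
`a.append(509)` → a = [8, 9, 4, 3, 6, 509]
`print(a)` → prints [8, 9, 4, 3, 6, 509]
`print(b)` → prints [8, 9, 4, 3, 6]

Answer:
[8, 9, 4, 3, 6, 509]
[8, 9, 4, 3, 6]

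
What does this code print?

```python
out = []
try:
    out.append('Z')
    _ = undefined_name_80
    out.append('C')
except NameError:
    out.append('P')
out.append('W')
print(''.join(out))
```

Execution trace: 'Z' (try body) → 'P' (except NameError) → 'W' (after the try/except). Output: ZPW

Answer: ZPW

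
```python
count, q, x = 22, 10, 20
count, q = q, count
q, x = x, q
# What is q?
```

Trace:
`count, q, x = 22, 10, 20` → count = 22; q = 10; x = 20
`count, q = q, count` → count = 10; q = 22
`q, x = x, q` → q = 20; x = 22
So q = 20

Answer: 20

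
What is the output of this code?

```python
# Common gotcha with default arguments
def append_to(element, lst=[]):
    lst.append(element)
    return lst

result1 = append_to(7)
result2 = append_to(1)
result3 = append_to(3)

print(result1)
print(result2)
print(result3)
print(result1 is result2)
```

Key concept: mutable default argument gotcha.
Step by step:
`result1 = append_to(7)` → result1 = [7]
`result2 = append_to(1)` → result1 = [7, 1] (same object as result2); result2 = [7, 1] (same object as result1)
`result3 = append_to(3)` → result1 = [7, 1, 3] (same object as result2, result3); result2 = [7, 1, 3] (same object as result1, result3); result3 = [7, 1, 3] (same object as result1, result2)
`print(result1)` → prints [7, 1, 3]
`print(result2)` → prints [7, 1, 3]
`print(result3)` → prints [7, 1, 3]
`print(result1 is result2)` → prints True

Answer:
[7, 1, 3]
[7, 1, 3]
[7, 1, 3]
True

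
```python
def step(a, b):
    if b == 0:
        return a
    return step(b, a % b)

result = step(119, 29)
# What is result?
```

step(119, 29) -> step(29, 3) -> step(3, 2) -> step(2, 1) -> step(1, 0) -> 1

Answer: 1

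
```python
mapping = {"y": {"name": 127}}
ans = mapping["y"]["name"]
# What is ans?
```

Trace:
`mapping = {"y": {"name": 127}}` → mapping = {'y': {'name': 127}}
`ans = mapping["y"]["name"]` → ans = 127
So ans = 127

Answer: 127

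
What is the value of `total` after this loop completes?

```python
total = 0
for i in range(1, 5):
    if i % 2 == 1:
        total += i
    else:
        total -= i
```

Add odd, subtract even
`total` takes the values: 0 → 1 → -1 → 2 → -2

Answer: -2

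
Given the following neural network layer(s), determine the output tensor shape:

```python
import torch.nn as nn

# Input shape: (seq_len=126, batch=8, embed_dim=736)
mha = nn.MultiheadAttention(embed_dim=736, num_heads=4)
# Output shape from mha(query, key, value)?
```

Input: (126, 8, 736) -> Output: (126, 8, 736)

Answer: (126, 8, 736)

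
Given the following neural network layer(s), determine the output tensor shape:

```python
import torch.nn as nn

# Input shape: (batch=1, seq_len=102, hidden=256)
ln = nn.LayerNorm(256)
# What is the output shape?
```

Input: (1, 102, 256) -> Output: (1, 102, 256)

Answer: (1, 102, 256)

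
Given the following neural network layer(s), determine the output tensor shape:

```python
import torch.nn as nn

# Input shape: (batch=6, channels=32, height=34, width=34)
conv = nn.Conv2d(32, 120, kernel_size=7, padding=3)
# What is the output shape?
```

Input: (6, 32, 34, 34) -> Output: (6, 120, 34, 34)

Answer: (6, 120, 34, 34)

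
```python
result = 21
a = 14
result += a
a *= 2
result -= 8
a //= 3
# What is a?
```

Trace:
`result = 21` → result = 21
`a = 14` → a = 14
`result += a` → result = 35
`a *= 2` → a = 28
`result -= 8` → result = 27
`a //= 3` → a = 9
So a = 9

Answer: 9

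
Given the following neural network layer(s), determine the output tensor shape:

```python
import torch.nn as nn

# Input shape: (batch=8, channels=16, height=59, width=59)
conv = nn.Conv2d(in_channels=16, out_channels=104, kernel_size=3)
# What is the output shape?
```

Input: (8, 16, 59, 59) -> Output: (8, 104, 57, 57)

Answer: (8, 104, 57, 57)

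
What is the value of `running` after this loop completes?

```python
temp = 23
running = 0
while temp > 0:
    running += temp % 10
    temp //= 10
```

Sum digits of 23
`running` takes the values: 0 → 3 → 5

Answer: 5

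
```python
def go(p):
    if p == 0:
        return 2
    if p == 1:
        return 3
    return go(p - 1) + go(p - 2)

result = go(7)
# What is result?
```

Build up from base cases: go(0)=2, go(1)=3, go(2)=5, go(3)=8, go(4)=13, go(5)=21, go(6)=34, ..., go(7)=55

Answer: 55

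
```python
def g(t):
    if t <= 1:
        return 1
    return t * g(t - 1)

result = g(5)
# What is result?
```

g(5) = 5 * 4 * 3 * 2 * 1 = 120

Answer: 120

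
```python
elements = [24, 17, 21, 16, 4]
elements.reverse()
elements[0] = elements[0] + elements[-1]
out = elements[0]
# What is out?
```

Trace:
`elements = [24, 17, 21, 16, 4]` → elements = [24, 17, 21, 16, 4]
`elements.reverse()` → elements = [4, 16, 21, 17, 24]
`elements[0] = elements[0] + elements[-1]` → elements = [28, 16, 21, 17, 24]
`out = elements[0]` → out = 28
So out = 28

Answer: 28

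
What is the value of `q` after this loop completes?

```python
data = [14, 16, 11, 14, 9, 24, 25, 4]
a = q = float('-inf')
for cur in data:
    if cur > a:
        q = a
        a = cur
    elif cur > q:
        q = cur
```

Second largest (with repeats) in [14, 16, 11, 14, 9, 24, 25, 4]
`q` takes the values: -inf → 14 → 16 → 24

Answer: 24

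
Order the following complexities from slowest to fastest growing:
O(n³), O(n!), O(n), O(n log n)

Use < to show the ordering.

Ordered by growth rate: O(n) < O(n log n) < O(n³) < O(n!)

Answer: O(n) < O(n log n) < O(n³) < O(n!)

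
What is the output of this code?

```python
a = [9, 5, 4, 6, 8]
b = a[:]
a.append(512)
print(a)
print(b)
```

Key concept: slice [:] creates copy.
Step by step:
`a = [9, 5, 4, 6, 8]` → a = [9, 5, 4, 6, 8]
`b = a[:]` → b = [9, 5, 4, 6, 8]
`a.append(512)` → a = [9, 5, 4, 6, 8, 512]
`print(a)` → prints [9, 5, 4, 6, 8, 512]
`print(b)` → prints [9, 5, 4, 6, 8]

Answer:
[9, 5, 4, 6, 8, 512]
[9, 5, 4, 6, 8]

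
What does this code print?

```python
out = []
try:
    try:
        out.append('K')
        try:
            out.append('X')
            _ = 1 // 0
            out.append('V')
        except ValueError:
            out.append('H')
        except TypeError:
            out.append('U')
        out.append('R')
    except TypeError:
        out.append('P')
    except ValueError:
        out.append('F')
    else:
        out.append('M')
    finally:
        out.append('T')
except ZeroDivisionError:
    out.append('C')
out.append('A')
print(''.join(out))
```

Execution trace: 'K' (try body) → 'X' (inner try body) → 'T' (finally) → 'C' (outer except ZeroDivisionError) → 'A' (after the try/except). Output: KXTCA

Answer: KXTCA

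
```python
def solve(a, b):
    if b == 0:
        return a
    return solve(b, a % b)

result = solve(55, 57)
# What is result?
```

solve(55, 57) -> solve(57, 55) -> solve(55, 2) -> solve(2, 1) -> solve(1, 0) -> 1

Answer: 1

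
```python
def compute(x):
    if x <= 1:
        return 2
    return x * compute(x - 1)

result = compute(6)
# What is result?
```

compute(6) = 6 * 5 * 4 * 3 * 2 * 2 = 1440

Answer: 1440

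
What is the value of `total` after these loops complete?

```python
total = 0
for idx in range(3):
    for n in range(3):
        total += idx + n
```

Sum of all idx+n for idx,n in 3x3
`total` takes the values: 0 → 1 → 3 → 4 → 6 → 9 → 11 → 14 → 18

Answer: 18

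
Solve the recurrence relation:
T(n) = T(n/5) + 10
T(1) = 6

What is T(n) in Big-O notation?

Each step divides n by 5 and adds 10. After log_5(n) steps we reach T(1)=6. So T(n) = 10·log_5(n) + 6 = O(log n).

Answer: O(log n)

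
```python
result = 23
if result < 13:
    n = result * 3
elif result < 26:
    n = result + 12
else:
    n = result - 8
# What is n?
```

Trace:
`result = 23` → result = 23
`if result < 13: ...` → result < 13 is False, result < 26 is True → n = 35
So n = 35

Answer: 35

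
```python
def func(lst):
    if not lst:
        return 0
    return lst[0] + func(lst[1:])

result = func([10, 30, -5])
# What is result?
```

10 + 30 + (-5) + 0 = 35

Answer: 35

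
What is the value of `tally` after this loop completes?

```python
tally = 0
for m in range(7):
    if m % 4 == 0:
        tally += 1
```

Count numbers divisible by 4 in range(7)
`tally` takes the values: 0 → 1 → 2

Answer: 2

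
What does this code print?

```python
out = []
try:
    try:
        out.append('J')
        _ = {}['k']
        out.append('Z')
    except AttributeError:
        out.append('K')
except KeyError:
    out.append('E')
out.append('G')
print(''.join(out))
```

Execution trace: 'J' (try body) → 'E' (outer except KeyError) → 'G' (after the try/except). Output: JEG

Answer: JEG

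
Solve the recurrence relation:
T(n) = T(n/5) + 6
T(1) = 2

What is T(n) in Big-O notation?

Each step divides n by 5 and adds 6. After log_5(n) steps we reach T(1)=2. So T(n) = 6·log_5(n) + 2 = O(log n).

Answer: O(log n)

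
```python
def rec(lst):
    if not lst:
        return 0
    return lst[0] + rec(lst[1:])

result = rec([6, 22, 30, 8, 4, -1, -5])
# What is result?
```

6 + 22 + 30 + 8 + 4 + (-1) + (-5) + 0 = 64

Answer: 64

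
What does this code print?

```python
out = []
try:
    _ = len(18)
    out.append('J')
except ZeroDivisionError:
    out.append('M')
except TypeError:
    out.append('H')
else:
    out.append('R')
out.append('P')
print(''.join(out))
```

Execution trace: 'H' (except TypeError) → 'P' (after the try/except). Output: HP

Answer: HP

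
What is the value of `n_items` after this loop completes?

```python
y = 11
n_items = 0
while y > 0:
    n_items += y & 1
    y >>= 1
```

Count set bits in 11 (binary: 0b1011)
`n_items` takes the values: 0 → 1 → 2 → 3

Answer: 3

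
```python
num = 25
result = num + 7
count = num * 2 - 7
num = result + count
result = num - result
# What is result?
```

Trace:
`num = 25` → num = 25
`result = num + 7` → result = 32
`count = num * 2 - 7` → count = 43
`num = result + count` → num = 75
`result = num - result` → result = 43
So result = 43

Answer: 43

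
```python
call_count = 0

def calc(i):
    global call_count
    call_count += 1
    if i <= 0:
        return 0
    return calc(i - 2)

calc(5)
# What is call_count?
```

Linear recursion stepping by 2: 4 calls from i=5 down to ≤0.

Answer: 4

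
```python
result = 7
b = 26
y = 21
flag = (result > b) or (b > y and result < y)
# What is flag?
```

Trace:
`result = 7` → result = 7
`b = 26` → b = 26
`y = 21` → y = 21
`flag = (result > b) or (b > y and result < y)` → flag = True
So flag = True

Answer: True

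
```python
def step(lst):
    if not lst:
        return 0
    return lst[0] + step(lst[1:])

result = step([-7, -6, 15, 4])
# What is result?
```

(-7) + (-6) + 15 + 4 + 0 = 6

Answer: 6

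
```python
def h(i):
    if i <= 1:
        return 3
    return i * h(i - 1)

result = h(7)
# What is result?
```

h(7) = 7 * 6 * 5 * 4 * 3 * 2 * 3 = 15120

Answer: 15120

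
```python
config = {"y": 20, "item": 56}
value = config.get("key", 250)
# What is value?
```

Trace:
`config = {"y": 20, "item": 56}` → config = {'y': 20, 'item': 56}
`value = config.get("key", 250)` → value = 250
So value = 250

Answer: 250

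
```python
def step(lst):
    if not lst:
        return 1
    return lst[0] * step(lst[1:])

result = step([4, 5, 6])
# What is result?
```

Product over [4, 5, 6] = 4 * 5 * 6 = 120

Answer: 120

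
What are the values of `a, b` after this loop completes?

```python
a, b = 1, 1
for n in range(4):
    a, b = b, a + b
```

Fibonacci: after 4 iterations
`a, b` takes the values: (1, 1) → (1, 2) → (2, 3) → (3, 5) → (5, 8)

Answer: 5, 8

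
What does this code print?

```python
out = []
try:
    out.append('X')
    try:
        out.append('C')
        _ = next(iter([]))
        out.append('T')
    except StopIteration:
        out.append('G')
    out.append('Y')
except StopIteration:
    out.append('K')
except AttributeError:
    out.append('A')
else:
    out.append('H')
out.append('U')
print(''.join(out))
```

Execution trace: 'X' (try body) → 'C' (inner try body) → 'G' (inner except StopIteration) → 'Y' (try body, no exception) → 'H' (else) → 'U' (after the try/except). Output: XCGYHU

Answer: XCGYHU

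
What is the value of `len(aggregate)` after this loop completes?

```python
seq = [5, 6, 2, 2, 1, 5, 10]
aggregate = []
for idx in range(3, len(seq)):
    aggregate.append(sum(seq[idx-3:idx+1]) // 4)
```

Number of 4-element averages
`aggregate` takes the values: [] → [3] → [3, 2] → [3, 2, 2] → [3, 2, 2, 4]
So `len(aggregate)` = 4

Answer: 4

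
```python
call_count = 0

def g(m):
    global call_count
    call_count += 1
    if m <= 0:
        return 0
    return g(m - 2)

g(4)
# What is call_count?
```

Linear recursion stepping by 2: 3 calls from m=4 down to ≤0.

Answer: 3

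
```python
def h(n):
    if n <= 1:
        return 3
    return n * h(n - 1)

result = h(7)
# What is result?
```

h(7) = 7 * 6 * 5 * 4 * 3 * 2 * 3 = 15120

Answer: 15120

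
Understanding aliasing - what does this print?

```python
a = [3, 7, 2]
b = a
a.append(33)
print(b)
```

Key concept: basic list aliasing.
Step by step:
`a = [3, 7, 2]` → a = [3, 7, 2]
`b = a` → b = [3, 7, 2] (same object as a)
`a.append(33)` → a = [3, 7, 2, 33] (same object as b); b = [3, 7, 2, 33] (same object as a)
`print(b)` → prints [3, 7, 2, 33]

Answer: [3, 7, 2, 33]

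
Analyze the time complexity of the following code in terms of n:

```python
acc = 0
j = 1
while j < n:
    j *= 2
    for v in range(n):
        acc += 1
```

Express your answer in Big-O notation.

Each loop level contributes: log n × n. Multiplying the contributions gives O(n log n).

Answer: O(n log n)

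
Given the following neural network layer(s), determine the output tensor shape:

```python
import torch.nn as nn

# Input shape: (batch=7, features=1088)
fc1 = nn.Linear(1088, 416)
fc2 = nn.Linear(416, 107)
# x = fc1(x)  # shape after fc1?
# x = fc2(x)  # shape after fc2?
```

Input: (7, 1088) -> after fc1: (7, 416) -> Output: (7, 107)

Answer: (7, 107)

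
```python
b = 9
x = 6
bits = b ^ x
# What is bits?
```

Trace:
`b = 9` → b = 9
`x = 6` → x = 6
`bits = b ^ x` → bits = 15
So bits = 15

Answer: 15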